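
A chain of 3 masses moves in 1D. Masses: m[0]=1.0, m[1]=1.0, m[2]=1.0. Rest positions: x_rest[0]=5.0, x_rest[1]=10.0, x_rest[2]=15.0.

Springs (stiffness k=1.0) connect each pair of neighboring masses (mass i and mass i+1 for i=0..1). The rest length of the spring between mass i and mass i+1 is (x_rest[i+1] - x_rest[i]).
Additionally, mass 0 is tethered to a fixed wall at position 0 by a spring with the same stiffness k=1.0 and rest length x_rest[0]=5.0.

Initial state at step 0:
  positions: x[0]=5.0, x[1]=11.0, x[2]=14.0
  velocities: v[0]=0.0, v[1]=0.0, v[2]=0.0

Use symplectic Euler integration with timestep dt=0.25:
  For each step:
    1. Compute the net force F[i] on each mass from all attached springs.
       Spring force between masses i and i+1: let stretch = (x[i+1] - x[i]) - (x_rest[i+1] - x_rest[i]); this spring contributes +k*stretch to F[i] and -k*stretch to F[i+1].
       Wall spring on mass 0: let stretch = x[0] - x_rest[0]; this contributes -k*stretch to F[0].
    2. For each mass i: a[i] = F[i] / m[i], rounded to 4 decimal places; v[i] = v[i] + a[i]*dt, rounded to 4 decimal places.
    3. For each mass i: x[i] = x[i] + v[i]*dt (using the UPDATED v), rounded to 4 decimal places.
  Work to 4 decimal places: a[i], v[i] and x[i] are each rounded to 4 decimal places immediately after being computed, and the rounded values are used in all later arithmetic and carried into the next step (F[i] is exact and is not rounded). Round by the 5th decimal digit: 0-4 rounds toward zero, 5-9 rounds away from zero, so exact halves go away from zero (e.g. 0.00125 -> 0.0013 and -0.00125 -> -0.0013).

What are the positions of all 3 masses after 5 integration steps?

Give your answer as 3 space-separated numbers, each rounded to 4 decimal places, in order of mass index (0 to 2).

Step 0: x=[5.0000 11.0000 14.0000] v=[0.0000 0.0000 0.0000]
Step 1: x=[5.0625 10.8125 14.1250] v=[0.2500 -0.7500 0.5000]
Step 2: x=[5.1680 10.4727 14.3555] v=[0.4219 -1.3594 0.9219]
Step 3: x=[5.2820 10.0440 14.6558] v=[0.4561 -1.7149 1.2012]
Step 4: x=[5.3635 9.6059 14.9804] v=[0.3261 -1.7525 1.2983]
Step 5: x=[5.3750 9.2385 15.2816] v=[0.0458 -1.4695 1.2047]

Answer: 5.3750 9.2385 15.2816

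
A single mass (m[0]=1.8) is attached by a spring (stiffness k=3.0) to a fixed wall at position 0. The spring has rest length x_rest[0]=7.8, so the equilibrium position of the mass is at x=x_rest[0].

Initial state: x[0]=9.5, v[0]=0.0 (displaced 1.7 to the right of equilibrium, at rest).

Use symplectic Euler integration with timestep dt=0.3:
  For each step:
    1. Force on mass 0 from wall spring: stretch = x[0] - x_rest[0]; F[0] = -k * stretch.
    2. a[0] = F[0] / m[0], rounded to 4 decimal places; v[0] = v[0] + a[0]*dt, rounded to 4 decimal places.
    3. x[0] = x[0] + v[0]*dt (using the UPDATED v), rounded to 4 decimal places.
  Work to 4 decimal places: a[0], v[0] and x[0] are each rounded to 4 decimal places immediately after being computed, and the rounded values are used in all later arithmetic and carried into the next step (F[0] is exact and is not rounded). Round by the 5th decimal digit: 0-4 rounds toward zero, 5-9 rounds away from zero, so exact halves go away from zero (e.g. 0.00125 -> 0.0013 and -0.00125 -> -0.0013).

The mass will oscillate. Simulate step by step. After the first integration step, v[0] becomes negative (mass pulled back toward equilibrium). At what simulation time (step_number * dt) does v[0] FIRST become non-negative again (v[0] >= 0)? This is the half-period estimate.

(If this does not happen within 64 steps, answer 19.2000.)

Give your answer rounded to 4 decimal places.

Step 0: x=[9.5000] v=[0.0000]
Step 1: x=[9.2450] v=[-0.8500]
Step 2: x=[8.7733] v=[-1.5725]
Step 3: x=[8.1555] v=[-2.0592]
Step 4: x=[7.4844] v=[-2.2370]
Step 5: x=[6.8606] v=[-2.0792]
Step 6: x=[6.3778] v=[-1.6095]
Step 7: x=[6.1083] v=[-0.8984]
Step 8: x=[6.0925] v=[-0.0526]
Step 9: x=[6.3328] v=[0.8011]
First v>=0 after going negative at step 9, time=2.7000

Answer: 2.7000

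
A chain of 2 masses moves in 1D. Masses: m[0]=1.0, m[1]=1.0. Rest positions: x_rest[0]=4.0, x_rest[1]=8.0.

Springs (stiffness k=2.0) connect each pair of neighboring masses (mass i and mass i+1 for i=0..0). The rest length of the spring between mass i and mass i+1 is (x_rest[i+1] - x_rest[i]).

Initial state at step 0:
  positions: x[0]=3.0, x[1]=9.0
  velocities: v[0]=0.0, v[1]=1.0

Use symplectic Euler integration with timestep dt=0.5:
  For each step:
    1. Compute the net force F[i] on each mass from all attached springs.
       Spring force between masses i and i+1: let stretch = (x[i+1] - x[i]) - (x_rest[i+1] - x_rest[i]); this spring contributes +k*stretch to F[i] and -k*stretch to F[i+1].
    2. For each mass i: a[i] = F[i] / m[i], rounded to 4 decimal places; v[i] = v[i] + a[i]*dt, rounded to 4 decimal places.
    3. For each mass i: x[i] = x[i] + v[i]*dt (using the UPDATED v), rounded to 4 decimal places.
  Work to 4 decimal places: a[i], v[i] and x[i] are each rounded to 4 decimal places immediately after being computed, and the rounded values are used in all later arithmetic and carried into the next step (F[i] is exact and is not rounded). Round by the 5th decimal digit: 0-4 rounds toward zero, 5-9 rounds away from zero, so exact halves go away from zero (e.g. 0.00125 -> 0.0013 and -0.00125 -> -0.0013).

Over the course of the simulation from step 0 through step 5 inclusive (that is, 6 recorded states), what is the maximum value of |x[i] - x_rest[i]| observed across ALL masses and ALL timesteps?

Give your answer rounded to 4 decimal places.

Answer: 2.0000

Derivation:
Step 0: x=[3.0000 9.0000] v=[0.0000 1.0000]
Step 1: x=[4.0000 8.5000] v=[2.0000 -1.0000]
Step 2: x=[5.2500 7.7500] v=[2.5000 -1.5000]
Step 3: x=[5.7500 7.7500] v=[1.0000 0.0000]
Step 4: x=[5.2500 8.7500] v=[-1.0000 2.0000]
Step 5: x=[4.5000 10.0000] v=[-1.5000 2.5000]
Max displacement = 2.0000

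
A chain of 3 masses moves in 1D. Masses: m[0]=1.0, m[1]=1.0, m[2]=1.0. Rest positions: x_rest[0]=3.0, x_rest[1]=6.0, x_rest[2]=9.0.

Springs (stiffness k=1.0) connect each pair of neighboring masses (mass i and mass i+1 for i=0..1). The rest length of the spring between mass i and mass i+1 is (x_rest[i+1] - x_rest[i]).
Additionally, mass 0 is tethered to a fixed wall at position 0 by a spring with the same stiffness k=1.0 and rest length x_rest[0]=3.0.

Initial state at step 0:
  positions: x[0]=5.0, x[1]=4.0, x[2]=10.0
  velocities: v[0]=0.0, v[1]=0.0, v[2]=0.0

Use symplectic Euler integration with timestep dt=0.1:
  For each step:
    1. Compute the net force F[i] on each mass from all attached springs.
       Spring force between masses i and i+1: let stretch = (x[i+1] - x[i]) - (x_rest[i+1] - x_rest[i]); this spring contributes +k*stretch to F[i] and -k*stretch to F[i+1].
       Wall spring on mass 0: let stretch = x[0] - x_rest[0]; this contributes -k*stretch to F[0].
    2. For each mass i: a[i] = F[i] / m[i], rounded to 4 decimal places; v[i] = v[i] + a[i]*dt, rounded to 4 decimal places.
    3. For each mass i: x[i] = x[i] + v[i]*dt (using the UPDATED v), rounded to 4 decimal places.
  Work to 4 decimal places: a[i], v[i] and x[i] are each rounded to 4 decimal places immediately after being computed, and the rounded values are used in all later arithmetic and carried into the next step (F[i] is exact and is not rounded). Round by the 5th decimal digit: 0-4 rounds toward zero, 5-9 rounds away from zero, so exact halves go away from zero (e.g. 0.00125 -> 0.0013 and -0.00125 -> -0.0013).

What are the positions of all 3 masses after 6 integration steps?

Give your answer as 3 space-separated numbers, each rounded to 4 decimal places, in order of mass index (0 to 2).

Answer: 3.8679 5.3153 9.4373

Derivation:
Step 0: x=[5.0000 4.0000 10.0000] v=[0.0000 0.0000 0.0000]
Step 1: x=[4.9400 4.0700 9.9700] v=[-0.6000 0.7000 -0.3000]
Step 2: x=[4.8219 4.2077 9.9110] v=[-1.1810 1.3770 -0.5900]
Step 3: x=[4.6494 4.4086 9.8250] v=[-1.7246 2.0088 -0.8603]
Step 4: x=[4.4280 4.6661 9.7148] v=[-2.2136 2.5745 -1.1019]
Step 5: x=[4.1647 4.9717 9.5841] v=[-2.6326 3.0556 -1.3068]
Step 6: x=[3.8679 5.3153 9.4373] v=[-2.9684 3.4361 -1.4680]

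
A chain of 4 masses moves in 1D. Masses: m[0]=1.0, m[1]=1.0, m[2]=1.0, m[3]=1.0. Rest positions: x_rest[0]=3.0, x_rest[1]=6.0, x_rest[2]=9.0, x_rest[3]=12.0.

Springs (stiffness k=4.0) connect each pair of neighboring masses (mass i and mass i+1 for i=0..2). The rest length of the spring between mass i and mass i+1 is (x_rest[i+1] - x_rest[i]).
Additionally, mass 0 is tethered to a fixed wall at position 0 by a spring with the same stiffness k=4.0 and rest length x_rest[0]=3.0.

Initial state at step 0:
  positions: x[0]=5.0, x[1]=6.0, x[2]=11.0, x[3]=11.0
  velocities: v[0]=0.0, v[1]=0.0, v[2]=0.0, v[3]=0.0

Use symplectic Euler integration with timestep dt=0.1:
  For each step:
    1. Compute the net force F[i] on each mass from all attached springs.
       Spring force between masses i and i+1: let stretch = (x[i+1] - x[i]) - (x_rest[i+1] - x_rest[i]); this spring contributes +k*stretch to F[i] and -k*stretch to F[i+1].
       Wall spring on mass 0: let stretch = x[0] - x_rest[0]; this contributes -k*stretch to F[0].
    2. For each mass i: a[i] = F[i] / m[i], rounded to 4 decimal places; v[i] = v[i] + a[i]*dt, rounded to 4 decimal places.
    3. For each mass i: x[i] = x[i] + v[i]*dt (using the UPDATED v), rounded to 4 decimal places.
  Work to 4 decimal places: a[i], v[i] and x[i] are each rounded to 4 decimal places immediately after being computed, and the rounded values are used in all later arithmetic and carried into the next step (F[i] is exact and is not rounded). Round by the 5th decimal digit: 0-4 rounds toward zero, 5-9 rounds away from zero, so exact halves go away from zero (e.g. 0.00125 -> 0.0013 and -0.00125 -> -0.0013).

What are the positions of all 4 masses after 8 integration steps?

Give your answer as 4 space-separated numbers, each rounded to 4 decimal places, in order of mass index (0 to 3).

Answer: 2.2290 7.6469 8.0084 13.2729

Derivation:
Step 0: x=[5.0000 6.0000 11.0000 11.0000] v=[0.0000 0.0000 0.0000 0.0000]
Step 1: x=[4.8400 6.1600 10.8000 11.1200] v=[-1.6000 1.6000 -2.0000 1.2000]
Step 2: x=[4.5392 6.4528 10.4272 11.3472] v=[-3.0080 2.9280 -3.7280 2.2720]
Step 3: x=[4.1334 6.8280 9.9322 11.6576] v=[-4.0582 3.7523 -4.9498 3.1040]
Step 4: x=[3.6700 7.2196 9.3821 12.0190] v=[-4.6337 3.9161 -5.5013 3.6138]
Step 5: x=[3.2018 7.5557 8.8510 12.3949] v=[-4.6819 3.3613 -5.3115 3.7590]
Step 6: x=[2.7797 7.7695 8.4098 12.7490] v=[-4.2211 2.1379 -4.4121 3.5414]
Step 7: x=[2.4460 7.8093 8.1166 13.0496] v=[-3.3371 0.3981 -2.9325 3.0057]
Step 8: x=[2.2290 7.6469 8.0084 13.2729] v=[-2.1702 -1.6243 -1.0822 2.2325]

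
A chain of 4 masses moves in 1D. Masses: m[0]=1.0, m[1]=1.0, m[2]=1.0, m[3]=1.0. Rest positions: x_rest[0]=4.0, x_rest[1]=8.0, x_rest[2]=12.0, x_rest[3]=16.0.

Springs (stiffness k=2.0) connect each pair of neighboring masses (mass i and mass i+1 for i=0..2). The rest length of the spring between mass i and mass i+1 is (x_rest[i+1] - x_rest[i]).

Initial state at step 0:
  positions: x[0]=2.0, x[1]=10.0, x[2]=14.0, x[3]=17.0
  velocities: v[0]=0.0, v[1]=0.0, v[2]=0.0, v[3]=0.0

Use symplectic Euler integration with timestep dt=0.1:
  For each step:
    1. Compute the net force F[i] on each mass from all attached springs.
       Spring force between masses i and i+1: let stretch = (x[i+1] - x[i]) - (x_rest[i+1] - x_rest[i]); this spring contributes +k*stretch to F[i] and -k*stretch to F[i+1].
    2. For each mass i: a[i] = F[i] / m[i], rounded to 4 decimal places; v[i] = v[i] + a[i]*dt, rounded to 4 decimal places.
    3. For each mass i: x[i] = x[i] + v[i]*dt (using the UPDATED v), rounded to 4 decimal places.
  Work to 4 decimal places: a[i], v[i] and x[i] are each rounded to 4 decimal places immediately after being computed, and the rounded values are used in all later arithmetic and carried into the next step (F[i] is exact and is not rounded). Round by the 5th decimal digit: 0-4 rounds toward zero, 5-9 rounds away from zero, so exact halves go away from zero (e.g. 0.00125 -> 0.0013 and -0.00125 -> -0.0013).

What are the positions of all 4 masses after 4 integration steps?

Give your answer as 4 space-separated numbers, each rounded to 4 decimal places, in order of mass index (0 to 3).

Step 0: x=[2.0000 10.0000 14.0000 17.0000] v=[0.0000 0.0000 0.0000 0.0000]
Step 1: x=[2.0800 9.9200 13.9800 17.0200] v=[0.8000 -0.8000 -0.2000 0.2000]
Step 2: x=[2.2368 9.7644 13.9396 17.0592] v=[1.5680 -1.5560 -0.4040 0.3920]
Step 3: x=[2.4642 9.5418 13.8781 17.1160] v=[2.2735 -2.2265 -0.6151 0.5681]
Step 4: x=[2.7531 9.2643 13.7946 17.1881] v=[2.8890 -2.7748 -0.8348 0.7205]

Answer: 2.7531 9.2643 13.7946 17.1881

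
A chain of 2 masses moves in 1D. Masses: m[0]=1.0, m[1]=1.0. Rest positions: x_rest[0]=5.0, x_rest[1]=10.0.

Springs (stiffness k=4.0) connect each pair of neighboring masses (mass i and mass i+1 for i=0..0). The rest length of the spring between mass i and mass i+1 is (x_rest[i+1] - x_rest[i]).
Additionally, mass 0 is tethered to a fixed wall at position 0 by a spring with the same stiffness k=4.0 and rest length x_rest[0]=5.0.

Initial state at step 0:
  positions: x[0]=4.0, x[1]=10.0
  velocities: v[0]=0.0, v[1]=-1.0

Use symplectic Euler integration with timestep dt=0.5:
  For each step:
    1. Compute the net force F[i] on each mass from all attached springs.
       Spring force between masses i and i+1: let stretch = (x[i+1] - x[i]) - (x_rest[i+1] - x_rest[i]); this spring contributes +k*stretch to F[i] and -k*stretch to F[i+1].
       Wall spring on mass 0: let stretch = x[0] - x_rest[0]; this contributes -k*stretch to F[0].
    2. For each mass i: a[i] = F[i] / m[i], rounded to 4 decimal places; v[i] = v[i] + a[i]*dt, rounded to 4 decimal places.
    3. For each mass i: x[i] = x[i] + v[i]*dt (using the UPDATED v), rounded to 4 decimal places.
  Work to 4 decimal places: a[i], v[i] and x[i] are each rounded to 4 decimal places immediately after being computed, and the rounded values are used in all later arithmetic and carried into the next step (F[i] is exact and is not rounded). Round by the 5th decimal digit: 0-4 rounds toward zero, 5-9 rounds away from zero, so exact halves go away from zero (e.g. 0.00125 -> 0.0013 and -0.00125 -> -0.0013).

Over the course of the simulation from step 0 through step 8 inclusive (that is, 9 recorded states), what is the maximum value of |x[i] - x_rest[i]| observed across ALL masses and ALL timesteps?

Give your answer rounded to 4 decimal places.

Step 0: x=[4.0000 10.0000] v=[0.0000 -1.0000]
Step 1: x=[6.0000 8.5000] v=[4.0000 -3.0000]
Step 2: x=[4.5000 9.5000] v=[-3.0000 2.0000]
Step 3: x=[3.5000 10.5000] v=[-2.0000 2.0000]
Step 4: x=[6.0000 9.5000] v=[5.0000 -2.0000]
Step 5: x=[6.0000 10.0000] v=[0.0000 1.0000]
Step 6: x=[4.0000 11.5000] v=[-4.0000 3.0000]
Step 7: x=[5.5000 10.5000] v=[3.0000 -2.0000]
Step 8: x=[6.5000 9.5000] v=[2.0000 -2.0000]
Max displacement = 1.5000

Answer: 1.5000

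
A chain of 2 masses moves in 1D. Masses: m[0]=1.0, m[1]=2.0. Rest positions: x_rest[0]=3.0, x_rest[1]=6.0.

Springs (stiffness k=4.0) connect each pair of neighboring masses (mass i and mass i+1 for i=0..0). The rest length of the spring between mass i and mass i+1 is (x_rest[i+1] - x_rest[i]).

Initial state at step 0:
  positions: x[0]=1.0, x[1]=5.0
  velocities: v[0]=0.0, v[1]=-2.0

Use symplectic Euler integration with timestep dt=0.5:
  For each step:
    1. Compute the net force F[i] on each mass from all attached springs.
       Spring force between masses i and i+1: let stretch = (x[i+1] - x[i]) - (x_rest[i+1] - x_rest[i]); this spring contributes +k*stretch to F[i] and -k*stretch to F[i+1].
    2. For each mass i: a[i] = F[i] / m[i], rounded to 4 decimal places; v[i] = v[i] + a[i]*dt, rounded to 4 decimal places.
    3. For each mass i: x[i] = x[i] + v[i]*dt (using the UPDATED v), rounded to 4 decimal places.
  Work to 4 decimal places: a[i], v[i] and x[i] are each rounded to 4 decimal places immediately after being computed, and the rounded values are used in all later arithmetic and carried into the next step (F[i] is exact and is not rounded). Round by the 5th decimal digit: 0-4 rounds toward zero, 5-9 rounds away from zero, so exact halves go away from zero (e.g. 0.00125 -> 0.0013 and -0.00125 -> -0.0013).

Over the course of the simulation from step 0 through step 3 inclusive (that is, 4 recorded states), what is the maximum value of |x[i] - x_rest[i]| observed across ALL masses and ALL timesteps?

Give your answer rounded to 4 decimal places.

Answer: 3.7500

Derivation:
Step 0: x=[1.0000 5.0000] v=[0.0000 -2.0000]
Step 1: x=[2.0000 3.5000] v=[2.0000 -3.0000]
Step 2: x=[1.5000 2.7500] v=[-1.0000 -1.5000]
Step 3: x=[-0.7500 2.8750] v=[-4.5000 0.2500]
Max displacement = 3.7500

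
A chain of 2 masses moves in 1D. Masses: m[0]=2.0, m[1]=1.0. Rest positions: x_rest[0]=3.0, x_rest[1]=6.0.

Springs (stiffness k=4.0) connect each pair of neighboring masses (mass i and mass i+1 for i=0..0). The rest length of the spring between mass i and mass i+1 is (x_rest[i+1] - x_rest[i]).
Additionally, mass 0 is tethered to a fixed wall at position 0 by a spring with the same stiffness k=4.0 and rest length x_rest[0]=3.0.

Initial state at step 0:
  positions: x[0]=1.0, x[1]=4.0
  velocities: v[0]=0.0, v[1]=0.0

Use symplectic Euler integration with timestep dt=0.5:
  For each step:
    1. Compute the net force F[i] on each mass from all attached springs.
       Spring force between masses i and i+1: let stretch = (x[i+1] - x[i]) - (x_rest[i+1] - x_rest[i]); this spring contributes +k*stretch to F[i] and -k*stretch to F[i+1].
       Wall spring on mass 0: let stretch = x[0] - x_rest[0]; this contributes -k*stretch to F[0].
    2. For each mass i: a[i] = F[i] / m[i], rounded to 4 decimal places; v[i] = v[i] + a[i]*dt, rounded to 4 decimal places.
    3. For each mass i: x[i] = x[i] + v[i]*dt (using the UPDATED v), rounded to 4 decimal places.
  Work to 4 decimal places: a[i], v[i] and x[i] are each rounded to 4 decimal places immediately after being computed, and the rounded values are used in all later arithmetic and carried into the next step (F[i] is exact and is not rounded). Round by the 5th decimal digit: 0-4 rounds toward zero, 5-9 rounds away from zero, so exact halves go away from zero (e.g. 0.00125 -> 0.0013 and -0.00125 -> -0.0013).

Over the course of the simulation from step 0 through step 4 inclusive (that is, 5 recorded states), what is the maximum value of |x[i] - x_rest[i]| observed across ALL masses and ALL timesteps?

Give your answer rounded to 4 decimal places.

Step 0: x=[1.0000 4.0000] v=[0.0000 0.0000]
Step 1: x=[2.0000 4.0000] v=[2.0000 0.0000]
Step 2: x=[3.0000 5.0000] v=[2.0000 2.0000]
Step 3: x=[3.5000 7.0000] v=[1.0000 4.0000]
Step 4: x=[4.0000 8.5000] v=[1.0000 3.0000]
Max displacement = 2.5000

Answer: 2.5000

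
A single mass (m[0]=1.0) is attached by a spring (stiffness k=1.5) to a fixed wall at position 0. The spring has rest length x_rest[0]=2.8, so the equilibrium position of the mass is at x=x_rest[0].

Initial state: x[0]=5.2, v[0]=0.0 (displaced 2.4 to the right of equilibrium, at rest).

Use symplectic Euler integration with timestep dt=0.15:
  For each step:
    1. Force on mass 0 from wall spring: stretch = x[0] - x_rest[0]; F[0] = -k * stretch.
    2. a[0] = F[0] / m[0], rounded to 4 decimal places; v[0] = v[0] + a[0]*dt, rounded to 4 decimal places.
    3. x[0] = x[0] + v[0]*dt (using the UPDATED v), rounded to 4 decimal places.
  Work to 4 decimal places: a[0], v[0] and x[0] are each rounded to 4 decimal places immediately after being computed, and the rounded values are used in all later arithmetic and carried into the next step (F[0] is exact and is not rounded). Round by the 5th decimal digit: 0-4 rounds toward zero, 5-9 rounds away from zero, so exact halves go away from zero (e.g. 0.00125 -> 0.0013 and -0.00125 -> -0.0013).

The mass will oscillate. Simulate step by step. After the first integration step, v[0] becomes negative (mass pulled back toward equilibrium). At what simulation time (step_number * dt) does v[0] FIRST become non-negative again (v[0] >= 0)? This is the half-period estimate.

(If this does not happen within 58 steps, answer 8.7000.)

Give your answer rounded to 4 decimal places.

Answer: 2.7000

Derivation:
Step 0: x=[5.2000] v=[0.0000]
Step 1: x=[5.1190] v=[-0.5400]
Step 2: x=[4.9597] v=[-1.0618]
Step 3: x=[4.7275] v=[-1.5477]
Step 4: x=[4.4303] v=[-1.9814]
Step 5: x=[4.0781] v=[-2.3482]
Step 6: x=[3.6827] v=[-2.6358]
Step 7: x=[3.2575] v=[-2.8344]
Step 8: x=[2.8169] v=[-2.9373]
Step 9: x=[2.3757] v=[-2.9411]
Step 10: x=[1.9489] v=[-2.8456]
Step 11: x=[1.5508] v=[-2.6541]
Step 12: x=[1.1949] v=[-2.3730]
Step 13: x=[0.8931] v=[-2.0118]
Step 14: x=[0.6557] v=[-1.5827]
Step 15: x=[0.4907] v=[-1.1002]
Step 16: x=[0.4036] v=[-0.5806]
Step 17: x=[0.3974] v=[-0.0414]
Step 18: x=[0.4723] v=[0.4992]
First v>=0 after going negative at step 18, time=2.7000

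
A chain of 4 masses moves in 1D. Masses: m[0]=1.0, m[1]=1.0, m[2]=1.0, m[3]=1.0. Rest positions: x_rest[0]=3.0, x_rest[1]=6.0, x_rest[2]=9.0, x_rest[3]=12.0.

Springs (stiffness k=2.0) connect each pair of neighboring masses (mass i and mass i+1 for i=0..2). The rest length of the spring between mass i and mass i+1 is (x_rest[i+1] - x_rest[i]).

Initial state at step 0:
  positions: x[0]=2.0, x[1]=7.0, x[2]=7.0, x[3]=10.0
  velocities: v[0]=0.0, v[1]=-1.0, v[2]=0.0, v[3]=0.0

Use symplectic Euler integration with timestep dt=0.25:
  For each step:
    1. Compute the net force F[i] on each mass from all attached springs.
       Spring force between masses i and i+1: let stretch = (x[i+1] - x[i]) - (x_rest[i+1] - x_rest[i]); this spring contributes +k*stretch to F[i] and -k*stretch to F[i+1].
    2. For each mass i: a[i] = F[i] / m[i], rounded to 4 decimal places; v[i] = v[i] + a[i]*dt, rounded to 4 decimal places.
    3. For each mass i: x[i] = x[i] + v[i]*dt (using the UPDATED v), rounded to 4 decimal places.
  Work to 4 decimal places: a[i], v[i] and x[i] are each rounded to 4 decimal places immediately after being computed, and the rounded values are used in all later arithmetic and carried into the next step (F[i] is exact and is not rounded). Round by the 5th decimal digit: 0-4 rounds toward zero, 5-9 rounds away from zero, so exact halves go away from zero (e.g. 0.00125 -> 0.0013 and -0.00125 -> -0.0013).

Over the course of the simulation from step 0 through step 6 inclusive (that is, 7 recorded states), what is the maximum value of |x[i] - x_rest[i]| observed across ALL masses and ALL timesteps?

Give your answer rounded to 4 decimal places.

Answer: 2.8876

Derivation:
Step 0: x=[2.0000 7.0000 7.0000 10.0000] v=[0.0000 -1.0000 0.0000 0.0000]
Step 1: x=[2.2500 6.1250 7.3750 10.0000] v=[1.0000 -3.5000 1.5000 0.0000]
Step 2: x=[2.6094 4.9219 7.9219 10.0469] v=[1.4375 -4.8125 2.1875 0.1875]
Step 3: x=[2.8829 3.8047 8.3594 10.2032] v=[1.0938 -4.4688 1.7500 0.6250]
Step 4: x=[2.8966 3.1416 8.4581 10.5040] v=[0.0547 -2.6524 0.3946 1.2031]
Step 5: x=[2.5659 3.1124 8.1479 10.9241] v=[-1.3228 -0.1167 -1.2407 1.6802]
Step 6: x=[1.9285 3.6444 7.5553 11.3721] v=[-2.5496 2.1278 -2.3704 1.7921]
Max displacement = 2.8876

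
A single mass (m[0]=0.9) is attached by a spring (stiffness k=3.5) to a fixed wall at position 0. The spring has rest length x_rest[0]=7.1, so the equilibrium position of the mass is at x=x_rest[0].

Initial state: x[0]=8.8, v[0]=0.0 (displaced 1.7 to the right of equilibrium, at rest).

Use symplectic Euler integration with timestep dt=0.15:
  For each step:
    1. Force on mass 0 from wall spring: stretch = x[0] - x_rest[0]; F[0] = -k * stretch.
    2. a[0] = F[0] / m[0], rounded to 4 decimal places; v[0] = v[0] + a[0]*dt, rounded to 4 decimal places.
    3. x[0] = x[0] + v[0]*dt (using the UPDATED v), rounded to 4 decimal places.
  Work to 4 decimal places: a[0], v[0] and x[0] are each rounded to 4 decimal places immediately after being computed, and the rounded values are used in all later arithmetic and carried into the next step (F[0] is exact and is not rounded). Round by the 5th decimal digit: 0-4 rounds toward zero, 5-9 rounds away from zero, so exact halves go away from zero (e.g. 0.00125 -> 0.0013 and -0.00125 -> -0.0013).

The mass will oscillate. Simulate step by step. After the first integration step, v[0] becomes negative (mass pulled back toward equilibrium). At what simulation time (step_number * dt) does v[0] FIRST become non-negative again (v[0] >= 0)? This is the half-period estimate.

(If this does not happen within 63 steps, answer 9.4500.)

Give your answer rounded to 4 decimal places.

Step 0: x=[8.8000] v=[0.0000]
Step 1: x=[8.6512] v=[-0.9917]
Step 2: x=[8.3667] v=[-1.8966]
Step 3: x=[7.9714] v=[-2.6355]
Step 4: x=[7.4998] v=[-3.1438]
Step 5: x=[6.9933] v=[-3.3770]
Step 6: x=[6.4961] v=[-3.3148]
Step 7: x=[6.0517] v=[-2.9625]
Step 8: x=[5.6991] v=[-2.3510]
Step 9: x=[5.4690] v=[-1.5338]
Step 10: x=[5.3816] v=[-0.5824]
Step 11: x=[5.4446] v=[0.4200]
First v>=0 after going negative at step 11, time=1.6500

Answer: 1.6500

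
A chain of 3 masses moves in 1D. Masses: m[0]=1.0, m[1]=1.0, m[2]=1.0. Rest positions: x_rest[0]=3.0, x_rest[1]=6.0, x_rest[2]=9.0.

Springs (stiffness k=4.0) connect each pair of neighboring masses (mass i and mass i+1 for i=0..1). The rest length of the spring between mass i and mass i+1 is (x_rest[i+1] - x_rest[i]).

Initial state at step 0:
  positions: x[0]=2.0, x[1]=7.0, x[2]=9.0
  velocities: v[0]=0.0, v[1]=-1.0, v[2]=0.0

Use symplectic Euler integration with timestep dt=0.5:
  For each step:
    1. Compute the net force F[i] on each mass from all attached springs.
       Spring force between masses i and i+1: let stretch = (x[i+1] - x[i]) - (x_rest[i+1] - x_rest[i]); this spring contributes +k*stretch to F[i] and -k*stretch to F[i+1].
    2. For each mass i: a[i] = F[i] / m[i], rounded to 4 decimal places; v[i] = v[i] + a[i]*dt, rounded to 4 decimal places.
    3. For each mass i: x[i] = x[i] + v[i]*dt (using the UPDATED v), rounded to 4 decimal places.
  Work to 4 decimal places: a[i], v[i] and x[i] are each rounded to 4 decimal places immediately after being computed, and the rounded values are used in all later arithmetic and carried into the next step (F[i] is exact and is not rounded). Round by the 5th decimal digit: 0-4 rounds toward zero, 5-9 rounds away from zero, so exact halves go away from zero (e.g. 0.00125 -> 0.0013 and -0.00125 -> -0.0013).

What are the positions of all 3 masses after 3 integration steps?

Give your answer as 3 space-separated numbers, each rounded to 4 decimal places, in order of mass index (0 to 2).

Answer: 2.5000 6.5000 7.5000

Derivation:
Step 0: x=[2.0000 7.0000 9.0000] v=[0.0000 -1.0000 0.0000]
Step 1: x=[4.0000 3.5000 10.0000] v=[4.0000 -7.0000 2.0000]
Step 2: x=[2.5000 7.0000 7.5000] v=[-3.0000 7.0000 -5.0000]
Step 3: x=[2.5000 6.5000 7.5000] v=[0.0000 -1.0000 0.0000]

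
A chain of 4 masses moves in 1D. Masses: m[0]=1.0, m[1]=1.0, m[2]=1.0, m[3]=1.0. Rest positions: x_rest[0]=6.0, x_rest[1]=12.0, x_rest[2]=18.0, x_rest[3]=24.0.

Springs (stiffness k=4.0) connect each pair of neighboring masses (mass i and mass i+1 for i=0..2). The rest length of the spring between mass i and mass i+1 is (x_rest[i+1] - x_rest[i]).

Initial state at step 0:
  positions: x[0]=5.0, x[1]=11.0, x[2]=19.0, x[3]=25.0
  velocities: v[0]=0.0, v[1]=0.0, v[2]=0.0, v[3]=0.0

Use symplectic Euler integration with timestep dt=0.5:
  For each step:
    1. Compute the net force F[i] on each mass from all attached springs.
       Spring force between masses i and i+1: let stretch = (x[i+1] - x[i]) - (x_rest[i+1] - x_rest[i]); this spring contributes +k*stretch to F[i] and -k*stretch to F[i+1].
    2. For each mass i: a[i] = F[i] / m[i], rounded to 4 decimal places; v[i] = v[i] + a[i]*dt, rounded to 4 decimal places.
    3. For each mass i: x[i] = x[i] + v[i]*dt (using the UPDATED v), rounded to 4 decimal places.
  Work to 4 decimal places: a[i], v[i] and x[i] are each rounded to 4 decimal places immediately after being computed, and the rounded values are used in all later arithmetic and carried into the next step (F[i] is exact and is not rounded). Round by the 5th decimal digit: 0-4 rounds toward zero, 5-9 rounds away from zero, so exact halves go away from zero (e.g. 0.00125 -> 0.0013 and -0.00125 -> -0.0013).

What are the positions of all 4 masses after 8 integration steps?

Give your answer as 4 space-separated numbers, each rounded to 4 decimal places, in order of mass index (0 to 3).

Answer: 5.0000 11.0000 19.0000 25.0000

Derivation:
Step 0: x=[5.0000 11.0000 19.0000 25.0000] v=[0.0000 0.0000 0.0000 0.0000]
Step 1: x=[5.0000 13.0000 17.0000 25.0000] v=[0.0000 4.0000 -4.0000 0.0000]
Step 2: x=[7.0000 11.0000 19.0000 23.0000] v=[4.0000 -4.0000 4.0000 -4.0000]
Step 3: x=[7.0000 13.0000 17.0000 23.0000] v=[0.0000 4.0000 -4.0000 0.0000]
Step 4: x=[7.0000 13.0000 17.0000 23.0000] v=[0.0000 0.0000 0.0000 0.0000]
Step 5: x=[7.0000 11.0000 19.0000 23.0000] v=[0.0000 -4.0000 4.0000 0.0000]
Step 6: x=[5.0000 13.0000 17.0000 25.0000] v=[-4.0000 4.0000 -4.0000 4.0000]
Step 7: x=[5.0000 11.0000 19.0000 25.0000] v=[0.0000 -4.0000 4.0000 0.0000]
Step 8: x=[5.0000 11.0000 19.0000 25.0000] v=[0.0000 0.0000 0.0000 0.0000]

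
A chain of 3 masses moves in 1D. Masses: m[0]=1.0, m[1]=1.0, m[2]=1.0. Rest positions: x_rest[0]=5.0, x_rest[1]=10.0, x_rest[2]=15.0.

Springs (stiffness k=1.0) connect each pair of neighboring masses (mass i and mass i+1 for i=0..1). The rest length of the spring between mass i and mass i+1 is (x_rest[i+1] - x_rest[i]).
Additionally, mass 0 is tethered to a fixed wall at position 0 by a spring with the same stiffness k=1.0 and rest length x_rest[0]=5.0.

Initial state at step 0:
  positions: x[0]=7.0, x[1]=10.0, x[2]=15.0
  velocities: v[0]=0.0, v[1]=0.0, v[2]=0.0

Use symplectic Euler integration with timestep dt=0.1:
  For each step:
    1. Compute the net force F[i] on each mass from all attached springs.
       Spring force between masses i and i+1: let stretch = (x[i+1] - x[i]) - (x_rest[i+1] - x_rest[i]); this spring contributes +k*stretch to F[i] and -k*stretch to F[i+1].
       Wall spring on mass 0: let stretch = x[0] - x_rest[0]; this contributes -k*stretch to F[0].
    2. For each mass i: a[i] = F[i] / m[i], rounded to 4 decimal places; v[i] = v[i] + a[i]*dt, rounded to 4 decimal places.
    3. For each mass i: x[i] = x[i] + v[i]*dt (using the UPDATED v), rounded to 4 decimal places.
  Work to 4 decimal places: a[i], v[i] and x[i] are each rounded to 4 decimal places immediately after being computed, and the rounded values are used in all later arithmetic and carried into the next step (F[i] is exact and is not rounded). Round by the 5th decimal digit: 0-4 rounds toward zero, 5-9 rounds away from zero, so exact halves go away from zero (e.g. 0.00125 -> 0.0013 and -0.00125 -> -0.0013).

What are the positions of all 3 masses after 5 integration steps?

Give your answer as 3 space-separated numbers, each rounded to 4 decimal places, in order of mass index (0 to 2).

Step 0: x=[7.0000 10.0000 15.0000] v=[0.0000 0.0000 0.0000]
Step 1: x=[6.9600 10.0200 15.0000] v=[-0.4000 0.2000 0.0000]
Step 2: x=[6.8810 10.0592 15.0002] v=[-0.7900 0.3920 0.0020]
Step 3: x=[6.7650 10.1160 15.0010] v=[-1.1603 0.5683 0.0079]
Step 4: x=[6.6148 10.1882 15.0029] v=[-1.5017 0.7217 0.0194]
Step 5: x=[6.4342 10.2728 15.0067] v=[-1.8058 0.8458 0.0379]

Answer: 6.4342 10.2728 15.0067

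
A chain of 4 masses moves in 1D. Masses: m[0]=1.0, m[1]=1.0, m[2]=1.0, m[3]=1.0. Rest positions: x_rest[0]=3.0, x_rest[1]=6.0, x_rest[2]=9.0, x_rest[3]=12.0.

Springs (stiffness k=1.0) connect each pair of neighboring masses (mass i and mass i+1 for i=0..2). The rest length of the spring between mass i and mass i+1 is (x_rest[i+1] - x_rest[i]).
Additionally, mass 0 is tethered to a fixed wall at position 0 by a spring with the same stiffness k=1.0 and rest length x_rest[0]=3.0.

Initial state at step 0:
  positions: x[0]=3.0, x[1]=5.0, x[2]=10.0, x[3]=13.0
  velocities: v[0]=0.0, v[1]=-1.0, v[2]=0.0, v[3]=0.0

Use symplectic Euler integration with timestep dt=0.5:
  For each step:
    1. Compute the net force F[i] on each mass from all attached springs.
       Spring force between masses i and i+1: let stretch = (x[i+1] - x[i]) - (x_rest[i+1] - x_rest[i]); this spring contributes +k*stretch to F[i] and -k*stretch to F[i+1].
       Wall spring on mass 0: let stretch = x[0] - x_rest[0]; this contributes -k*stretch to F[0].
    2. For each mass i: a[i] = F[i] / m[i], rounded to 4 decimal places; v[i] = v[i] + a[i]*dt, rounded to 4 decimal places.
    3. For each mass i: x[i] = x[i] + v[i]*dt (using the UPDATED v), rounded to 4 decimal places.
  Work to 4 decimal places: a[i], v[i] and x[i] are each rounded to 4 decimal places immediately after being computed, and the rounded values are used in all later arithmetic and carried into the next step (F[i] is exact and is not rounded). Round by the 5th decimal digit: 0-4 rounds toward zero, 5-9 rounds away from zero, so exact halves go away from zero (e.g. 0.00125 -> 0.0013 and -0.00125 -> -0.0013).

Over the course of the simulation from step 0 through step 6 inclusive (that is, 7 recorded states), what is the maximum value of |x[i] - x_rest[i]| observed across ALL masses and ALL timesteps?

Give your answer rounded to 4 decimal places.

Answer: 1.3978

Derivation:
Step 0: x=[3.0000 5.0000 10.0000 13.0000] v=[0.0000 -1.0000 0.0000 0.0000]
Step 1: x=[2.7500 5.2500 9.5000 13.0000] v=[-0.5000 0.5000 -1.0000 0.0000]
Step 2: x=[2.4375 5.9375 8.8125 12.8750] v=[-0.6250 1.3750 -1.3750 -0.2500]
Step 3: x=[2.3906 6.4688 8.4219 12.4844] v=[-0.0938 1.0625 -0.7813 -0.7813]
Step 4: x=[2.7656 6.4688 8.5586 11.8281] v=[0.7500 -0.0001 0.2734 -1.3126]
Step 5: x=[3.3750 6.0654 8.9903 11.1044] v=[1.2188 -0.8068 0.8633 -1.4474]
Step 6: x=[3.8133 5.7206 9.2193 10.6022] v=[0.8765 -0.6896 0.4579 -1.0045]
Max displacement = 1.3978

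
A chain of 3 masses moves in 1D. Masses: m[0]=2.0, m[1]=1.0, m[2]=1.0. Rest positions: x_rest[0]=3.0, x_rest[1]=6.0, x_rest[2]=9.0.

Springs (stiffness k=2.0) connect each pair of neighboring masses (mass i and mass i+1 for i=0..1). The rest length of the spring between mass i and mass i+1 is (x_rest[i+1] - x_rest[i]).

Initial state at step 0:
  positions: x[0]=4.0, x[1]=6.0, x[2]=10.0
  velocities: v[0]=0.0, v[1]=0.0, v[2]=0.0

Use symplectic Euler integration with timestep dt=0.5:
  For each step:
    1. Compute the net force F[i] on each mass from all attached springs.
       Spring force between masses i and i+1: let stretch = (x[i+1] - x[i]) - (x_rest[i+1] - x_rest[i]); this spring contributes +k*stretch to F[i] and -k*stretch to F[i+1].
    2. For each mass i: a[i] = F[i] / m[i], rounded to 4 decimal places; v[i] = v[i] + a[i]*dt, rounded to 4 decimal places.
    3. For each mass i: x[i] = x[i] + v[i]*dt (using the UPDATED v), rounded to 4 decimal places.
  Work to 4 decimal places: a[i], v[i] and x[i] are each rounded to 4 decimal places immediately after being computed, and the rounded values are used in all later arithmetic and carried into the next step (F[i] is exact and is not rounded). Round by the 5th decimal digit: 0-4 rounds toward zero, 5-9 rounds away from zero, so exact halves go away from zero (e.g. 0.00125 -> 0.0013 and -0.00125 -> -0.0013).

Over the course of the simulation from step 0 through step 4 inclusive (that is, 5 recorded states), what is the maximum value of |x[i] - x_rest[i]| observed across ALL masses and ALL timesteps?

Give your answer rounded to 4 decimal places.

Step 0: x=[4.0000 6.0000 10.0000] v=[0.0000 0.0000 0.0000]
Step 1: x=[3.7500 7.0000 9.5000] v=[-0.5000 2.0000 -1.0000]
Step 2: x=[3.5625 7.6250 9.2500] v=[-0.3750 1.2500 -0.5000]
Step 3: x=[3.6407 7.0313 9.6875] v=[0.1563 -1.1875 0.8750]
Step 4: x=[3.8165 6.0704 10.2969] v=[0.3516 -1.9219 1.2188]
Max displacement = 1.6250

Answer: 1.6250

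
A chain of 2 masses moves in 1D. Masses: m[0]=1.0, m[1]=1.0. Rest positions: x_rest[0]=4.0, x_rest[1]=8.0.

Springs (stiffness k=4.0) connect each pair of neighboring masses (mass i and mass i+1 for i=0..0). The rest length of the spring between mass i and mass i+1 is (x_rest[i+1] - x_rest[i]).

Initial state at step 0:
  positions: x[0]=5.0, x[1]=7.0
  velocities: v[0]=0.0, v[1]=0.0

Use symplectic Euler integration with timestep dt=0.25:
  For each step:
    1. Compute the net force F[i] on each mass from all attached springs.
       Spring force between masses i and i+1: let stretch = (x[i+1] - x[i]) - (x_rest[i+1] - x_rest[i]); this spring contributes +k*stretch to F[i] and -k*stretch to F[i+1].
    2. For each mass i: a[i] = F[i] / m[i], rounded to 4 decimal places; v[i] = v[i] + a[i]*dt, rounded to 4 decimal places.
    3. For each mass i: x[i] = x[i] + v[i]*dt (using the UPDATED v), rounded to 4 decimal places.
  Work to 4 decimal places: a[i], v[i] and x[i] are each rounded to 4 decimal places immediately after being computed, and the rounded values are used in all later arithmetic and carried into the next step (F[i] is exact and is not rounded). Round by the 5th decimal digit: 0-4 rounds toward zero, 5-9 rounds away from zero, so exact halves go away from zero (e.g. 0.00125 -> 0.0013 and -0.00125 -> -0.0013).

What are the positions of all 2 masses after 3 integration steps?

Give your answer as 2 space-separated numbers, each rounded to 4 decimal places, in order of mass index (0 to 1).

Step 0: x=[5.0000 7.0000] v=[0.0000 0.0000]
Step 1: x=[4.5000 7.5000] v=[-2.0000 2.0000]
Step 2: x=[3.7500 8.2500] v=[-3.0000 3.0000]
Step 3: x=[3.1250 8.8750] v=[-2.5000 2.5000]

Answer: 3.1250 8.8750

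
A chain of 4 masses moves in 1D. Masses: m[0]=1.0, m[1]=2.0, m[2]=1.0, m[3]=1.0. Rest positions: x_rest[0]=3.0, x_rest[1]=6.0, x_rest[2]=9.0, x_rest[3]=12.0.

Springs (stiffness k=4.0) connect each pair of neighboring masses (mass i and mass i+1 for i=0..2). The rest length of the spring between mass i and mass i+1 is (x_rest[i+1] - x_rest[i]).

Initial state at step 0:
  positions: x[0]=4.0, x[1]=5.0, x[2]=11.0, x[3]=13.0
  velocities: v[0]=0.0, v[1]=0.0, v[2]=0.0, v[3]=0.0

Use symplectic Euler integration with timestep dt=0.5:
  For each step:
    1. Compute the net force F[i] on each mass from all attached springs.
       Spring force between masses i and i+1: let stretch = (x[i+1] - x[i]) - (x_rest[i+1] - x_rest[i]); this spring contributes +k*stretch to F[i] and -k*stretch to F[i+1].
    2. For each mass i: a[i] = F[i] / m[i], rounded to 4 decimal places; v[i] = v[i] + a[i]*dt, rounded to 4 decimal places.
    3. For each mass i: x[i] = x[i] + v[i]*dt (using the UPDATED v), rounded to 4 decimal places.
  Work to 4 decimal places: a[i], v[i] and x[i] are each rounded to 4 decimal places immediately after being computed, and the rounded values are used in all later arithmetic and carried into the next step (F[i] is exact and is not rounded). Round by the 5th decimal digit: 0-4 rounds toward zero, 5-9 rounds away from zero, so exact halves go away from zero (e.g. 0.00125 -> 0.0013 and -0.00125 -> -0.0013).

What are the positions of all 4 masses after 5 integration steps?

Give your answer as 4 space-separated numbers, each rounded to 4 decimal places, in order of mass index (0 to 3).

Answer: 4.2500 6.2500 9.2500 12.0000

Derivation:
Step 0: x=[4.0000 5.0000 11.0000 13.0000] v=[0.0000 0.0000 0.0000 0.0000]
Step 1: x=[2.0000 7.5000 7.0000 14.0000] v=[-4.0000 5.0000 -8.0000 2.0000]
Step 2: x=[2.5000 7.0000 10.5000 11.0000] v=[1.0000 -1.0000 7.0000 -6.0000]
Step 3: x=[4.5000 6.0000 11.0000 10.5000] v=[4.0000 -2.0000 1.0000 -1.0000]
Step 4: x=[5.0000 6.7500 6.0000 13.5000] v=[1.0000 1.5000 -10.0000 6.0000]
Step 5: x=[4.2500 6.2500 9.2500 12.0000] v=[-1.5000 -1.0000 6.5000 -3.0000]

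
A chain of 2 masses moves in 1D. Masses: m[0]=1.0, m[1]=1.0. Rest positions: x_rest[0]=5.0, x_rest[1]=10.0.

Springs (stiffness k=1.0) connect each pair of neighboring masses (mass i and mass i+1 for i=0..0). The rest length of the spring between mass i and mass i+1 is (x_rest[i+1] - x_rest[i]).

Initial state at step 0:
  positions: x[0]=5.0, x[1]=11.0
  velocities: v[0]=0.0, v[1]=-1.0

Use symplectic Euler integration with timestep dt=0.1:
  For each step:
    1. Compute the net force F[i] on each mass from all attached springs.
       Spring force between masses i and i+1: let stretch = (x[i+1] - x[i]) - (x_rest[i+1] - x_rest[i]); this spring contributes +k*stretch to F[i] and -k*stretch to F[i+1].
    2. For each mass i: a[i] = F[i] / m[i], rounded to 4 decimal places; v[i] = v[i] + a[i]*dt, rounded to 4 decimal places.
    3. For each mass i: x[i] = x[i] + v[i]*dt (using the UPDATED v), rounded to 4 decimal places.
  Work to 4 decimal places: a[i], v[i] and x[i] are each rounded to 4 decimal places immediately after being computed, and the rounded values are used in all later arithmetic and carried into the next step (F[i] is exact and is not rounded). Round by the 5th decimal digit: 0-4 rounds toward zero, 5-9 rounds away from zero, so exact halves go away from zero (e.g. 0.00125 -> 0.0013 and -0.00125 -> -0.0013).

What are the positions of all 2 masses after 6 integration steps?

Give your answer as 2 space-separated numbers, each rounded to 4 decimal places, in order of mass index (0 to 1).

Answer: 5.1624 10.2376

Derivation:
Step 0: x=[5.0000 11.0000] v=[0.0000 -1.0000]
Step 1: x=[5.0100 10.8900] v=[0.1000 -1.1000]
Step 2: x=[5.0288 10.7712] v=[0.1880 -1.1880]
Step 3: x=[5.0550 10.6450] v=[0.2622 -1.2622]
Step 4: x=[5.0871 10.5129] v=[0.3212 -1.3212]
Step 5: x=[5.1235 10.3765] v=[0.3638 -1.3638]
Step 6: x=[5.1624 10.2376] v=[0.3891 -1.3891]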